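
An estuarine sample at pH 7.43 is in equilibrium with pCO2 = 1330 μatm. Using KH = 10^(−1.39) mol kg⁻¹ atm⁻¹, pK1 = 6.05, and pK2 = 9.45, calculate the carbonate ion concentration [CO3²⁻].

[CO2*] = KH · pCO2 = 10^(−1.39) × 1330×10^-6 = 5.418×10^-5 mol/kg
α₀ = 1/(1 + K1/[H⁺] + K1K2/[H⁺]²) = 1/(1 + 10^+1.38 + 10^-0.64) = 0.03966
DIC = [CO2*]/α₀ = 5.418×10^-5 / 0.03966 = 1.366 mmol/kg
[CO3²⁻] = α₂·DIC; α₂ = 0.009084, so [CO3²⁻] = 0.009084 × 1.366 = 0.0124 mmol/kg = 12.4 μmol/kg

[CO3²⁻] = 12.4 μmol/kg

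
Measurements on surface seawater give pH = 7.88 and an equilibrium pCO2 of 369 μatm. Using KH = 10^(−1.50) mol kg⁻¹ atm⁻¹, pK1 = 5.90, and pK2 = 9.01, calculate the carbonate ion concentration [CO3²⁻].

[CO3²⁻] = 0.0826 mmol/kg

[CO2*] = KH · pCO2 = 10^(−1.50) × 369×10^-6 = 1.167×10^-5 mol/kg
α₀ = 1/(1 + K1/[H⁺] + K1K2/[H⁺]²) = 1/(1 + 10^+1.98 + 10^+0.85) = 0.009654
DIC = [CO2*]/α₀ = 1.167×10^-5 / 0.009654 = 1.209 mmol/kg
[CO3²⁻] = α₂·DIC; α₂ = 0.06835, so [CO3²⁻] = 0.06835 × 1.209 = 0.0826 mmol/kg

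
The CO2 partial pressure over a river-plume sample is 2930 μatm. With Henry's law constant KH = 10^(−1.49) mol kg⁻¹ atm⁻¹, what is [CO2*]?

KH = 10^(−1.49) = 3.236×10^-2 mol kg⁻¹ atm⁻¹
[CO2*] = KH · pCO2 = 3.236×10^-2 × 2930×10^-6 atm = 9.48×10^-5 mol/kg

[CO2*] = 94.8 μmol/kg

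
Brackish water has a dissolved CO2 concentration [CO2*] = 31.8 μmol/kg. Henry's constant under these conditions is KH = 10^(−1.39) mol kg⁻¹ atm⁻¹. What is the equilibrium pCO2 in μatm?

KH = 10^(−1.39) = 4.074×10^-2 mol kg⁻¹ atm⁻¹
pCO2 = [CO2*]/KH = 31.8×10^-6 / 4.074×10^-2 = 7.81×10^-4 atm = 781 μatm

pCO2 = 781 μatm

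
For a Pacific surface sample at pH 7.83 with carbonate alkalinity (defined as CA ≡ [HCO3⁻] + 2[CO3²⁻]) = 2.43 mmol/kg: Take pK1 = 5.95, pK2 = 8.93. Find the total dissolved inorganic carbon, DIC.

CA = [HCO3⁻] + 2[CO3²⁻] = (α₁ + 2α₂)·DIC
At pH 7.83: [H⁺]/K1 = 10^-1.88 = 0.013183, K2/[H⁺] = 10^-1.10 = 0.079433
α₁ = 1/(1 + 0.013183 + 0.079433) = 1/1.0926 = 0.9152; α₂ = α₁·K2/[H⁺] = 0.07270
α₁ + 2α₂ = 1.0606
DIC = CA / (α₁ + 2α₂) = 2.43 / 1.0606 = 2.29 mmol/kg

DIC = 2.29 mmol/kg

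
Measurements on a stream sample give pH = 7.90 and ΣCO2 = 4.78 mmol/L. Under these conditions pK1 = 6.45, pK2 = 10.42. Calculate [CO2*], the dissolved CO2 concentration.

α₀ = 1 / (1 + K1/[H⁺] + K1K2/[H⁺]²) = 1 / (1 + 10^+1.45 + 10^-1.07)
   = 1 / (1 + 28.184 + 0.085114) = 1/29.269 = 0.03417
[CO2*] = α₀ × DIC = 0.03417 × 4.78 = 0.163 mmol/L

[CO2*] = 0.163 mmol/L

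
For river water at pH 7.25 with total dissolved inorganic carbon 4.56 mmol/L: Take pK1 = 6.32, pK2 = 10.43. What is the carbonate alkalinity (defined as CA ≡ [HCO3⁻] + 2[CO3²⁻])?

CA = 4.08 mmol/L

CA = [HCO3⁻] + 2[CO3²⁻] = (α₁ + 2α₂)·DIC
At pH 7.25: [H⁺]/K1 = 10^-0.93 = 0.11749, K2/[H⁺] = 10^-3.18 = 0.00066069
α₁ = 1/(1 + 0.11749 + 0.00066069) = 1/1.1182 = 0.8943; α₂ = α₁·K2/[H⁺] = 0.0005909
α₁ + 2α₂ = 0.8955
CA = 0.8955 × 4.56 = 4.08 mmol/L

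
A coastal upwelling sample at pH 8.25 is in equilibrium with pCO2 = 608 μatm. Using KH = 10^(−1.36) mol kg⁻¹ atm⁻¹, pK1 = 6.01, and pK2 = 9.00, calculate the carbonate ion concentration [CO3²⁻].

[CO2*] = KH · pCO2 = 10^(−1.36) × 608×10^-6 = 2.654×10^-5 mol/kg
α₀ = 1/(1 + K1/[H⁺] + K1K2/[H⁺]²) = 1/(1 + 10^+2.24 + 10^+1.49) = 0.004862
DIC = [CO2*]/α₀ = 2.654×10^-5 / 0.004862 = 5.459 mmol/kg
[CO3²⁻] = α₂·DIC; α₂ = 0.1502, so [CO3²⁻] = 0.1502 × 5.459 = 0.820 mmol/kg

[CO3²⁻] = 0.820 mmol/kg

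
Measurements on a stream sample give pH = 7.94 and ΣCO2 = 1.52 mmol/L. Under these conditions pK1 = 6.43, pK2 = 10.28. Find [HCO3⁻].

α₁ = 1 / (1 + [H⁺]/K1 + K2/[H⁺]) = 1 / (1 + 10^-1.51 + 10^-2.34)
   = 1 / (1 + 0.030903 + 0.0045709) = 1/1.0355 = 0.9657
[HCO3⁻] = α₁ × DIC = 0.9657 × 1.52 = 1.47 mmol/L

[HCO3⁻] = 1.47 mmol/L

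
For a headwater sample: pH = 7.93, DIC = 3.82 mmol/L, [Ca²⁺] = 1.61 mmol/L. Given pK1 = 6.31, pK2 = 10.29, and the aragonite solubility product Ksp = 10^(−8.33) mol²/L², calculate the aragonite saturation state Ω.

Ω = 5.58

α₂ = 1 / (1 + [H⁺]/K2 + [H⁺]²/(K1K2)) = 1 / (1 + 10^+2.36 + 10^+0.74)
   = 1 / (1 + 229.09 + 5.4954) = 1/235.58 = 0.004245
[CO3²⁻] = α₂ × DIC = 0.004245 × 3.82 = 0.01622 mmol/L = 16.22 μmol/L
Ksp = 10^(−8.33) = 4.677×10^-9
Ω = [Ca²⁺][CO3²⁻]/Ksp = (1.61×10^-3)(1.622×10^-5) / 4.677×10^-9 = 5.58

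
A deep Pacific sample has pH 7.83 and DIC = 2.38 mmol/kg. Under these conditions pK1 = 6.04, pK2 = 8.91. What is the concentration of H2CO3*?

[CO2*] = 0.0351 mmol/kg

α₀ = 1 / (1 + K1/[H⁺] + K1K2/[H⁺]²) = 1 / (1 + 10^+1.79 + 10^+0.71)
   = 1 / (1 + 61.660 + 5.1286) = 1/67.788 = 0.01475
[CO2*] = α₀ × DIC = 0.01475 × 2.38 = 0.0351 mmol/kg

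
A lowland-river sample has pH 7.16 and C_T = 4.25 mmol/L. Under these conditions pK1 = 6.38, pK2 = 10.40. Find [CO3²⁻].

[CO3²⁻] = 2.10 μmol/L

α₂ = 1 / (1 + [H⁺]/K2 + [H⁺]²/(K1K2)) = 1 / (1 + 10^+3.24 + 10^+2.46)
   = 1 / (1 + 1737.8 + 288.40) = 1/2027.2 = 0.0004933
[CO3²⁻] = α₂ × DIC = 0.0004933 × 4.25 = 0.00210 mmol/L = 2.10 μmol/L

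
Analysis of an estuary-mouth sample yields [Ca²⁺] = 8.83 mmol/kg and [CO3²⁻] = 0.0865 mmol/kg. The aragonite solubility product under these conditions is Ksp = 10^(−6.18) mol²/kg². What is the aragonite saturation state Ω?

Ω = 1.16

Ksp = 10^(−6.18) = 6.607×10^-7
Ω = [Ca²⁺][CO3²⁻]/Ksp = (8.83×10^-3)(0.0865×10^-3) / 6.607×10^-7 = 1.16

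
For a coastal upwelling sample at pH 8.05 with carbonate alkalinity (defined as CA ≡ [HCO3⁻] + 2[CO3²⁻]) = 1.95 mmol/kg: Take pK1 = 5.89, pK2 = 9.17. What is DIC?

DIC = 1.83 mmol/kg

CA = [HCO3⁻] + 2[CO3²⁻] = (α₁ + 2α₂)·DIC
At pH 8.05: [H⁺]/K1 = 10^-2.16 = 0.0069183, K2/[H⁺] = 10^-1.12 = 0.075858
α₁ = 1/(1 + 0.0069183 + 0.075858) = 1/1.0828 = 0.9236; α₂ = α₁·K2/[H⁺] = 0.07006
α₁ + 2α₂ = 1.0637
DIC = CA / (α₁ + 2α₂) = 1.95 / 1.0637 = 1.83 mmol/kg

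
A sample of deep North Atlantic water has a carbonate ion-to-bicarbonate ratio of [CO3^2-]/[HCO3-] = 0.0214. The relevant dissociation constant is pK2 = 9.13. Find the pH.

From K2 = [H⁺][CO3^2-]/[HCO3-]:  pH = pK2 + log₁₀([CO3^2-]/[HCO3-])
log₁₀(0.0214) = -1.670
pH = 9.13 + (-1.670) = 7.46

pH = 7.46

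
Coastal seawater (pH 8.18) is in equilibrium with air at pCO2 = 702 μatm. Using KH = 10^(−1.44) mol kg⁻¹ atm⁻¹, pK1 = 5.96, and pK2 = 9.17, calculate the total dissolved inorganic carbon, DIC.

DIC = 4.69 mmol/kg

[CO2*] = KH · pCO2 = 10^(−1.44) × 702×10^-6 = 2.549×10^-5 mol/kg
α₀ = 1/(1 + K1/[H⁺] + K1K2/[H⁺]²) = 1/(1 + 10^+2.22 + 10^+1.23) = 0.005437
DIC = [CO2*]/α₀ = 2.549×10^-5 / 0.005437 = 4.69 mmol/kg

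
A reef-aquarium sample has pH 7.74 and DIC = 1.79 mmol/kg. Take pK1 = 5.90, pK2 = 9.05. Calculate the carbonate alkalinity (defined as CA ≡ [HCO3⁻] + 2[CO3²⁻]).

CA = 1.85 mmol/kg

CA = [HCO3⁻] + 2[CO3²⁻] = (α₁ + 2α₂)·DIC
At pH 7.74: [H⁺]/K1 = 10^-1.84 = 0.014454, K2/[H⁺] = 10^-1.31 = 0.048978
α₁ = 1/(1 + 0.014454 + 0.048978) = 1/1.0634 = 0.9404; α₂ = α₁·K2/[H⁺] = 0.04606
α₁ + 2α₂ = 1.0325
CA = 1.0325 × 1.79 = 1.85 mmol/kg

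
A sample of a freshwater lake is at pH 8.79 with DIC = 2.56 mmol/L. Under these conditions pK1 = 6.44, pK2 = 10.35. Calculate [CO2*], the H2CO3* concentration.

α₀ = 1 / (1 + K1/[H⁺] + K1K2/[H⁺]²) = 1 / (1 + 10^+2.35 + 10^+0.79)
   = 1 / (1 + 223.87 + 6.1660) = 1/231.04 = 0.004328
[CO2*] = α₀ × DIC = 0.004328 × 2.56 = 0.0111 mmol/L = 11.1 μmol/L

[CO2*] = 11.1 μmol/L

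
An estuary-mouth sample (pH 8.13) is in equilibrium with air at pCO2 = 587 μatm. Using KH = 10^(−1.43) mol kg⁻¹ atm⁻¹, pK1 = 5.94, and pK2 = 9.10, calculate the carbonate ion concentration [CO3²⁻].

[CO3²⁻] = 0.362 mmol/kg

[CO2*] = KH · pCO2 = 10^(−1.43) × 587×10^-6 = 2.181×10^-5 mol/kg
α₀ = 1/(1 + K1/[H⁺] + K1K2/[H⁺]²) = 1/(1 + 10^+2.19 + 10^+1.22) = 0.005798
DIC = [CO2*]/α₀ = 2.181×10^-5 / 0.005798 = 3.762 mmol/kg
[CO3²⁻] = α₂·DIC; α₂ = 0.09622, so [CO3²⁻] = 0.09622 × 3.762 = 0.362 mmol/kg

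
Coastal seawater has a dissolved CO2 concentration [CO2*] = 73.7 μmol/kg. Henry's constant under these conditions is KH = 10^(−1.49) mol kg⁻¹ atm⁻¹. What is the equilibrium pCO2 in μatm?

KH = 10^(−1.49) = 3.236×10^-2 mol kg⁻¹ atm⁻¹
pCO2 = [CO2*]/KH = 73.7×10^-6 / 3.236×10^-2 = 2.28×10^-3 atm = 2280 μatm

pCO2 = 2280 μatm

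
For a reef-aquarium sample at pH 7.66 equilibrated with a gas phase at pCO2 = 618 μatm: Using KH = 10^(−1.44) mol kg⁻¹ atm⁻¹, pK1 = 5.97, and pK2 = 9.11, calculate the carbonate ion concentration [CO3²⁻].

[CO3²⁻] = 0.0390 mmol/kg

[CO2*] = KH · pCO2 = 10^(−1.44) × 618×10^-6 = 2.244×10^-5 mol/kg
α₀ = 1/(1 + K1/[H⁺] + K1K2/[H⁺]²) = 1/(1 + 10^+1.69 + 10^+0.24) = 0.01934
DIC = [CO2*]/α₀ = 2.244×10^-5 / 0.01934 = 1.160 mmol/kg
[CO3²⁻] = α₂·DIC; α₂ = 0.03360, so [CO3²⁻] = 0.03360 × 1.160 = 0.0390 mmol/kg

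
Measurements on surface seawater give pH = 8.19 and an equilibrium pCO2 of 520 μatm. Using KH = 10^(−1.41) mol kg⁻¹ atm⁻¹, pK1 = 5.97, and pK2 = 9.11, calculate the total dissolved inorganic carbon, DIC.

[CO2*] = KH · pCO2 = 10^(−1.41) × 520×10^-6 = 2.023×10^-5 mol/kg
α₀ = 1/(1 + K1/[H⁺] + K1K2/[H⁺]²) = 1/(1 + 10^+2.22 + 10^+1.30) = 0.005350
DIC = [CO2*]/α₀ = 2.023×10^-5 / 0.005350 = 3.78 mmol/kg

DIC = 3.78 mmol/kg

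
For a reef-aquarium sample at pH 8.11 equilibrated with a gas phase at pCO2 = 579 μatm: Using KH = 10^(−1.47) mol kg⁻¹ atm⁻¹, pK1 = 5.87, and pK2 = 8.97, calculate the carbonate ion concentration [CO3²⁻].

[CO2*] = KH · pCO2 = 10^(−1.47) × 579×10^-6 = 1.962×10^-5 mol/kg
α₀ = 1/(1 + K1/[H⁺] + K1K2/[H⁺]²) = 1/(1 + 10^+2.24 + 10^+1.38) = 0.005031
DIC = [CO2*]/α₀ = 1.962×10^-5 / 0.005031 = 3.900 mmol/kg
[CO3²⁻] = α₂·DIC; α₂ = 0.1207, so [CO3²⁻] = 0.1207 × 3.900 = 0.471 mmol/kg

[CO3²⁻] = 0.471 mmol/kg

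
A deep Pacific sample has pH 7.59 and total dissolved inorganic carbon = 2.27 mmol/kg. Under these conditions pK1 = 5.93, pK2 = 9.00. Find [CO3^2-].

α₂ = 1 / (1 + [H⁺]/K2 + [H⁺]²/(K1K2)) = 1 / (1 + 10^+1.41 + 10^-0.25)
   = 1 / (1 + 25.704 + 0.56234) = 1/27.266 = 0.03668
[CO3²⁻] = α₂ × DIC = 0.03668 × 2.27 = 0.0833 mmol/kg

[CO3²⁻] = 0.0833 mmol/kg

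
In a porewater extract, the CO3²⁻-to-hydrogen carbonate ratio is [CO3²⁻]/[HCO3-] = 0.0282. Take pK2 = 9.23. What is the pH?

pH = 7.68

From K2 = [H⁺][CO3²⁻]/[HCO3-]:  pH = pK2 + log₁₀([CO3²⁻]/[HCO3-])
log₁₀(0.0282) = -1.550
pH = 9.23 + (-1.550) = 7.68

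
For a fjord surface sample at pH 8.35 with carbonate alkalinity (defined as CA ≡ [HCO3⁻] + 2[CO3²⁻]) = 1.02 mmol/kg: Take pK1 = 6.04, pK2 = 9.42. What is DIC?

CA = [HCO3⁻] + 2[CO3²⁻] = (α₁ + 2α₂)·DIC
At pH 8.35: [H⁺]/K1 = 10^-2.31 = 0.0048978, K2/[H⁺] = 10^-1.07 = 0.085114
α₁ = 1/(1 + 0.0048978 + 0.085114) = 1/1.0900 = 0.9174; α₂ = α₁·K2/[H⁺] = 0.07809
α₁ + 2α₂ = 1.0736
DIC = CA / (α₁ + 2α₂) = 1.02 / 1.0736 = 0.950 mmol/kg

DIC = 0.950 mmol/kg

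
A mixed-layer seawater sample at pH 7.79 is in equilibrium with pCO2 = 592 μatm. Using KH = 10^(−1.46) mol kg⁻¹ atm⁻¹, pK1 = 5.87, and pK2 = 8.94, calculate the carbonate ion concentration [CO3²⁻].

[CO3²⁻] = 0.121 mmol/kg

[CO2*] = KH · pCO2 = 10^(−1.46) × 592×10^-6 = 2.053×10^-5 mol/kg
α₀ = 1/(1 + K1/[H⁺] + K1K2/[H⁺]²) = 1/(1 + 10^+1.92 + 10^+0.77) = 0.01110
DIC = [CO2*]/α₀ = 2.053×10^-5 / 0.01110 = 1.849 mmol/kg
[CO3²⁻] = α₂·DIC; α₂ = 0.06538, so [CO3²⁻] = 0.06538 × 1.849 = 0.121 mmol/kg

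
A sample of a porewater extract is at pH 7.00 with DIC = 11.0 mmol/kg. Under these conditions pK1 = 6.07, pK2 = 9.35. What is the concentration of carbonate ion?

[CO3²⁻] = 0.0438 mmol/kg

α₂ = 1 / (1 + [H⁺]/K2 + [H⁺]²/(K1K2)) = 1 / (1 + 10^+2.35 + 10^+1.42)
   = 1 / (1 + 223.87 + 26.303) = 1/251.17 = 0.003981
[CO3²⁻] = α₂ × DIC = 0.003981 × 11.0 = 0.0438 mmol/kg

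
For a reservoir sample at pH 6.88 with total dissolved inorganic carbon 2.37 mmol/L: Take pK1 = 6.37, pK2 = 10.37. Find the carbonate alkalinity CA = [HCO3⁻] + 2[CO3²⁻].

CA = [HCO3⁻] + 2[CO3²⁻] = (α₁ + 2α₂)·DIC
At pH 6.88: [H⁺]/K1 = 10^-0.51 = 0.30903, K2/[H⁺] = 10^-3.49 = 0.00032359
α₁ = 1/(1 + 0.30903 + 0.00032359) = 1/1.3094 = 0.7637; α₂ = α₁·K2/[H⁺] = 0.0002471
α₁ + 2α₂ = 0.7642
CA = 0.7642 × 2.37 = 1.81 mmol/L

CA = 1.81 mmol/L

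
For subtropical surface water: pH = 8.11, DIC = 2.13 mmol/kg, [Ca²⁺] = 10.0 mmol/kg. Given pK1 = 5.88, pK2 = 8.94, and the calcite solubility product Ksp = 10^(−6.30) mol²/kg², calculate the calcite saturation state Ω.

α₂ = 1 / (1 + [H⁺]/K2 + [H⁺]²/(K1K2)) = 1 / (1 + 10^+0.83 + 10^-1.40)
   = 1 / (1 + 6.7608 + 0.039811) = 1/7.8006 = 0.1282
[CO3²⁻] = α₂ × DIC = 0.1282 × 2.13 = 0.2731 mmol/kg
Ksp = 10^(−6.30) = 5.012×10^-7
Ω = [Ca²⁺][CO3²⁻]/Ksp = (10.0×10^-3)(2.731×10^-4) / 5.012×10^-7 = 5.45

Ω = 5.45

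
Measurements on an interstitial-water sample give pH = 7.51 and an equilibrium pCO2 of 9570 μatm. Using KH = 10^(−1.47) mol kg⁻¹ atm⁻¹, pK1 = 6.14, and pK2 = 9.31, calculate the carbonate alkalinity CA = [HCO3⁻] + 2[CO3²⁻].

CA = 7.84 mmol/kg

[CO2*] = KH · pCO2 = 10^(−1.47) × 9570×10^-6 = 3.243×10^-4 mol/kg
α₀ = 1/(1 + K1/[H⁺] + K1K2/[H⁺]²) = 1/(1 + 10^+1.37 + 10^-0.43) = 0.04030
DIC = [CO2*]/α₀ = 3.243×10^-4 / 0.04030 = 8.046 mmol/kg
CA = (α₁ + 2α₂)·DIC = (0.9447 + 2×0.01497) × 8.046 = 7.84 mmol/kg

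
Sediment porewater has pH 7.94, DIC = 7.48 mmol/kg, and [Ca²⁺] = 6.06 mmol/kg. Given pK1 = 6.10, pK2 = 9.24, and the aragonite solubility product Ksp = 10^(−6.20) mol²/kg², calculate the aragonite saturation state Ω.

Ω = 3.38

α₂ = 1 / (1 + [H⁺]/K2 + [H⁺]²/(K1K2)) = 1 / (1 + 10^+1.30 + 10^-0.54)
   = 1 / (1 + 19.953 + 0.28840) = 1/21.241 = 0.04708
[CO3²⁻] = α₂ × DIC = 0.04708 × 7.48 = 0.3521 mmol/kg
Ksp = 10^(−6.20) = 6.310×10^-7
Ω = [Ca²⁺][CO3²⁻]/Ksp = (6.06×10^-3)(3.521×10^-4) / 6.310×10^-7 = 3.38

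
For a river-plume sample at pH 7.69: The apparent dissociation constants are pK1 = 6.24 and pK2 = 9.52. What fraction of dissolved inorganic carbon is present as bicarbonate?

α₁ = 0.952

α₁ = 1 / (1 + [H⁺]/K1 + K2/[H⁺]) = 1 / (1 + 10^-1.45 + 10^-1.83)
   = 1 / (1 + 0.035481 + 0.014791) = 1/1.0503 = 0.9521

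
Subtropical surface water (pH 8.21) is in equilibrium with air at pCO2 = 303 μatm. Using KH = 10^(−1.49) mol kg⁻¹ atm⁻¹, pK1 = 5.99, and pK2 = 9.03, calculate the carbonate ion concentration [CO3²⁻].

[CO2*] = KH · pCO2 = 10^(−1.49) × 303×10^-6 = 9.805×10^-6 mol/kg
α₀ = 1/(1 + K1/[H⁺] + K1K2/[H⁺]²) = 1/(1 + 10^+2.22 + 10^+1.40) = 0.005206
DIC = [CO2*]/α₀ = 9.805×10^-6 / 0.005206 = 1.883 mmol/kg
[CO3²⁻] = α₂·DIC; α₂ = 0.1308, so [CO3²⁻] = 0.1308 × 1.883 = 0.246 mmol/kg

[CO3²⁻] = 0.246 mmol/kg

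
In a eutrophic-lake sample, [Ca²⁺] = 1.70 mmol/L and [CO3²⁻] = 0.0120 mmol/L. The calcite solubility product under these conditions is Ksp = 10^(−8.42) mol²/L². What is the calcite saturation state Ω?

Ksp = 10^(−8.42) = 3.802×10^-9
Ω = [Ca²⁺][CO3²⁻]/Ksp = (1.70×10^-3)(0.0120×10^-3) / 3.802×10^-9 = 5.37

Ω = 5.37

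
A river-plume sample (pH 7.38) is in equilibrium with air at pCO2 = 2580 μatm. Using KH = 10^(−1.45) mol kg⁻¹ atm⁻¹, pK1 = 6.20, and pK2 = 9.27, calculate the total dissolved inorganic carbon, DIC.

DIC = 1.49 mmol/kg

[CO2*] = KH · pCO2 = 10^(−1.45) × 2580×10^-6 = 9.154×10^-5 mol/kg
α₀ = 1/(1 + K1/[H⁺] + K1K2/[H⁺]²) = 1/(1 + 10^+1.18 + 10^-0.71) = 0.06123
DIC = [CO2*]/α₀ = 9.154×10^-5 / 0.06123 = 1.49 mmol/kg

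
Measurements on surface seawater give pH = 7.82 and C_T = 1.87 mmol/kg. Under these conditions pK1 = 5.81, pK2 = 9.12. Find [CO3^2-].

α₂ = 1 / (1 + [H⁺]/K2 + [H⁺]²/(K1K2)) = 1 / (1 + 10^+1.30 + 10^-0.71)
   = 1 / (1 + 19.953 + 0.19498) = 1/21.148 = 0.04729
[CO3²⁻] = α₂ × DIC = 0.04729 × 1.87 = 0.0884 mmol/kg

[CO3²⁻] = 0.0884 mmol/kg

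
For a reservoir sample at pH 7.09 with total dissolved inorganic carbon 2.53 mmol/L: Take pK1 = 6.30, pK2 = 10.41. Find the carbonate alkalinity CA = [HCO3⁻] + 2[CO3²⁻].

CA = 2.18 mmol/L

CA = [HCO3⁻] + 2[CO3²⁻] = (α₁ + 2α₂)·DIC
At pH 7.09: [H⁺]/K1 = 10^-0.79 = 0.16218, K2/[H⁺] = 10^-3.32 = 0.00047863
α₁ = 1/(1 + 0.16218 + 0.00047863) = 1/1.1627 = 0.8601; α₂ = α₁·K2/[H⁺] = 0.0004117
α₁ + 2α₂ = 0.8609
CA = 0.8609 × 2.53 = 2.18 mmol/L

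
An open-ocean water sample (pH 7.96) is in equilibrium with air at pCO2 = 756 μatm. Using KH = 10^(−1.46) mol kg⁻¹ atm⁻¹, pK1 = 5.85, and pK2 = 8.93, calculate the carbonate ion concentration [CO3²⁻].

[CO2*] = KH · pCO2 = 10^(−1.46) × 756×10^-6 = 2.621×10^-5 mol/kg
α₀ = 1/(1 + K1/[H⁺] + K1K2/[H⁺]²) = 1/(1 + 10^+2.11 + 10^+1.14) = 0.006962
DIC = [CO2*]/α₀ = 2.621×10^-5 / 0.006962 = 3.765 mmol/kg
[CO3²⁻] = α₂·DIC; α₂ = 0.09611, so [CO3²⁻] = 0.09611 × 3.765 = 0.362 mmol/kg

[CO3²⁻] = 0.362 mmol/kg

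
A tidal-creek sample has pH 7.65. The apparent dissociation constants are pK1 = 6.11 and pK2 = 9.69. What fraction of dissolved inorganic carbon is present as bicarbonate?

α₁ = 0.963

α₁ = 1 / (1 + [H⁺]/K1 + K2/[H⁺]) = 1 / (1 + 10^-1.54 + 10^-2.04)
   = 1 / (1 + 0.028840 + 0.0091201) = 1/1.0380 = 0.9634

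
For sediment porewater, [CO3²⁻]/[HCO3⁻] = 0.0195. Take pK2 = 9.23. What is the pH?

pH = 7.52

From K2 = [H⁺][CO3²⁻]/[HCO3⁻]:  pH = pK2 + log₁₀([CO3²⁻]/[HCO3⁻])
log₁₀(0.0195) = -1.710
pH = 9.23 + (-1.710) = 7.52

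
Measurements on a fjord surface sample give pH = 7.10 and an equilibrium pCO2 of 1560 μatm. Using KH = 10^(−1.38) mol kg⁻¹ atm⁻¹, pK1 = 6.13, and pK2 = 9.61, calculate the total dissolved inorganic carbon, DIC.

DIC = 0.674 mmol/kg

[CO2*] = KH · pCO2 = 10^(−1.38) × 1560×10^-6 = 6.503×10^-5 mol/kg
α₀ = 1/(1 + K1/[H⁺] + K1K2/[H⁺]²) = 1/(1 + 10^+0.97 + 10^-1.54) = 0.09651
DIC = [CO2*]/α₀ = 6.503×10^-5 / 0.09651 = 0.674 mmol/kg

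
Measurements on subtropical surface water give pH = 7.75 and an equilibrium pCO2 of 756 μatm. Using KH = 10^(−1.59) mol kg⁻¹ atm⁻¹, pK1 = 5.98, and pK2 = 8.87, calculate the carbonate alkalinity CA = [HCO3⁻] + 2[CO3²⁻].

CA = 1.32 mmol/kg

[CO2*] = KH · pCO2 = 10^(−1.59) × 756×10^-6 = 1.943×10^-5 mol/kg
α₀ = 1/(1 + K1/[H⁺] + K1K2/[H⁺]²) = 1/(1 + 10^+1.77 + 10^+0.65) = 0.01554
DIC = [CO2*]/α₀ = 1.943×10^-5 / 0.01554 = 1.250 mmol/kg
CA = (α₁ + 2α₂)·DIC = (0.9150 + 2×0.06941) × 1.250 = 1.32 mmol/kg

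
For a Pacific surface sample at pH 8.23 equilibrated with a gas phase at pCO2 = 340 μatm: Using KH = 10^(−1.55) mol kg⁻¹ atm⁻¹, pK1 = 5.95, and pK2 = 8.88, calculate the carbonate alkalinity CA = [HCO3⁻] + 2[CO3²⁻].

CA = 2.64 mmol/kg

[CO2*] = KH · pCO2 = 10^(−1.55) × 340×10^-6 = 9.583×10^-6 mol/kg
α₀ = 1/(1 + K1/[H⁺] + K1K2/[H⁺]²) = 1/(1 + 10^+2.28 + 10^+1.63) = 0.004270
DIC = [CO2*]/α₀ = 9.583×10^-6 / 0.004270 = 2.244 mmol/kg
CA = (α₁ + 2α₂)·DIC = (0.8136 + 2×0.1821) × 2.244 = 2.64 mmol/kg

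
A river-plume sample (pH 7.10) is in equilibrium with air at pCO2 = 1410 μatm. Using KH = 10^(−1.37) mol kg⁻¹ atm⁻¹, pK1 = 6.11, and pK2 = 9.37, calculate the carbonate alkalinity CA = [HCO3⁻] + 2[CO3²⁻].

[CO2*] = KH · pCO2 = 10^(−1.37) × 1410×10^-6 = 6.015×10^-5 mol/kg
α₀ = 1/(1 + K1/[H⁺] + K1K2/[H⁺]²) = 1/(1 + 10^+0.99 + 10^-1.28) = 0.09238
DIC = [CO2*]/α₀ = 6.015×10^-5 / 0.09238 = 0.6511 mmol/kg
CA = (α₁ + 2α₂)·DIC = (0.9028 + 2×0.004848) × 0.6511 = 0.594 mmol/kg

CA = 0.594 mmol/kg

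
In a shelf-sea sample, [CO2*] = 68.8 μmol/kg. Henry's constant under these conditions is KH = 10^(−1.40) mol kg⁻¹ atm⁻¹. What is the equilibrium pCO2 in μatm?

KH = 10^(−1.40) = 3.981×10^-2 mol kg⁻¹ atm⁻¹
pCO2 = [CO2*]/KH = 68.8×10^-6 / 3.981×10^-2 = 1.73×10^-3 atm = 1730 μatm

pCO2 = 1730 μatm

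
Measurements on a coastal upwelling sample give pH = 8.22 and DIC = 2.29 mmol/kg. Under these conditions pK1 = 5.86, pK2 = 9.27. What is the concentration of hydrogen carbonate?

[HCO3⁻] = 2.09 mmol/kg

α₁ = 1 / (1 + [H⁺]/K1 + K2/[H⁺]) = 1 / (1 + 10^-2.36 + 10^-1.05)
   = 1 / (1 + 0.0043652 + 0.089125) = 1/1.0935 = 0.9145
[HCO3⁻] = α₁ × DIC = 0.9145 × 2.29 = 2.09 mmol/kg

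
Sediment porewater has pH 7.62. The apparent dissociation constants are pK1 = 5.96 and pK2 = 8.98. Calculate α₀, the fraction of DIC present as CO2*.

α₀ = 0.0205

α₀ = 1 / (1 + K1/[H⁺] + K1K2/[H⁺]²) = 1 / (1 + 10^+1.66 + 10^+0.30)
   = 1 / (1 + 45.709 + 1.9953) = 1/48.704 = 0.02053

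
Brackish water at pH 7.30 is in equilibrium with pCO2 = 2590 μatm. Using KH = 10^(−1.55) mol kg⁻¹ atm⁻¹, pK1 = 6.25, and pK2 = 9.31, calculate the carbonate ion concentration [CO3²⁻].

[CO3²⁻] = 8.00 μmol/kg

[CO2*] = KH · pCO2 = 10^(−1.55) × 2590×10^-6 = 7.300×10^-5 mol/kg
α₀ = 1/(1 + K1/[H⁺] + K1K2/[H⁺]²) = 1/(1 + 10^+1.05 + 10^-0.96) = 0.08110
DIC = [CO2*]/α₀ = 7.300×10^-5 / 0.08110 = 0.9000 mmol/kg
[CO3²⁻] = α₂·DIC; α₂ = 0.008893, so [CO3²⁻] = 0.008893 × 0.9000 = 0.00800 mmol/kg = 8.00 μmol/kg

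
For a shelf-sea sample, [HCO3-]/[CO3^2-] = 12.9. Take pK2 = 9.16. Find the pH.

pH = 8.05

From K2 = [H⁺][CO3^2-]/[HCO3-]:  pH = pK2 − log₁₀([HCO3-]/[CO3^2-])
log₁₀(12.9) = +1.111
pH = 9.16 − (+1.111) = 8.05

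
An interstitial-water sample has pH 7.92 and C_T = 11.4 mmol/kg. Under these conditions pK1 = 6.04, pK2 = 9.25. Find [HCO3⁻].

α₁ = 1 / (1 + [H⁺]/K1 + K2/[H⁺]) = 1 / (1 + 10^-1.88 + 10^-1.33)
   = 1 / (1 + 0.013183 + 0.046774) = 1/1.0600 = 0.9434
[HCO3⁻] = α₁ × DIC = 0.9434 × 11.4 = 10.8 mmol/kg

[HCO3⁻] = 10.8 mmol/kg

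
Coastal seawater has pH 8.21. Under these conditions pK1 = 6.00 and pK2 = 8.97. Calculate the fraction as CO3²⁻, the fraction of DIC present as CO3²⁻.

α₂ = 1 / (1 + [H⁺]/K2 + [H⁺]²/(K1K2)) = 1 / (1 + 10^+0.76 + 10^-1.45)
   = 1 / (1 + 5.7544 + 0.035481) = 1/6.7899 = 0.1473

α₂ = 0.147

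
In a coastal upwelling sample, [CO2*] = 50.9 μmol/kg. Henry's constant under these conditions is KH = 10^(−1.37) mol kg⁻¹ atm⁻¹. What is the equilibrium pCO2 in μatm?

KH = 10^(−1.37) = 4.266×10^-2 mol kg⁻¹ atm⁻¹
pCO2 = [CO2*]/KH = 50.9×10^-6 / 4.266×10^-2 = 1.19×10^-3 atm = 1190 μatm

pCO2 = 1190 μatm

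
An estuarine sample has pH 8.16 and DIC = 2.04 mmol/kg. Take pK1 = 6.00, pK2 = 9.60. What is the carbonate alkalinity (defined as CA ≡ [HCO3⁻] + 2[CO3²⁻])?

CA = 2.10 mmol/kg

CA = [HCO3⁻] + 2[CO3²⁻] = (α₁ + 2α₂)·DIC
At pH 8.16: [H⁺]/K1 = 10^-2.16 = 0.0069183, K2/[H⁺] = 10^-1.44 = 0.036308
α₁ = 1/(1 + 0.0069183 + 0.036308) = 1/1.0432 = 0.9586; α₂ = α₁·K2/[H⁺] = 0.03480
α₁ + 2α₂ = 1.0282
CA = 1.0282 × 2.04 = 2.10 mmol/kg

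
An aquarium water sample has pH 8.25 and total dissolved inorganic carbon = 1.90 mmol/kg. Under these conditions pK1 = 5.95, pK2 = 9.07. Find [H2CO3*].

α₀ = 1 / (1 + K1/[H⁺] + K1K2/[H⁺]²) = 1 / (1 + 10^+2.30 + 10^+1.48)
   = 1 / (1 + 199.53 + 30.200) = 1/230.73 = 0.004334
[CO2*] = α₀ × DIC = 0.004334 × 1.90 = 0.00823 mmol/kg = 8.23 μmol/kg

[CO2*] = 8.23 μmol/kg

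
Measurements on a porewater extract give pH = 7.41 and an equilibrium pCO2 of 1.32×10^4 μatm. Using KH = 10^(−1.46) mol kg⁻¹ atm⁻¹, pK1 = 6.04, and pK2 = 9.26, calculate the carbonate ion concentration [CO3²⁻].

[CO3²⁻] = 0.152 mmol/kg

[CO2*] = KH · pCO2 = 10^(−1.46) × 1.32×10^4×10^-6 = 4.577×10^-4 mol/kg
α₀ = 1/(1 + K1/[H⁺] + K1K2/[H⁺]²) = 1/(1 + 10^+1.37 + 10^-0.48) = 0.04037
DIC = [CO2*]/α₀ = 4.577×10^-4 / 0.04037 = 11.34 mmol/kg
[CO3²⁻] = α₂·DIC; α₂ = 0.01337, so [CO3²⁻] = 0.01337 × 11.34 = 0.152 mmol/kg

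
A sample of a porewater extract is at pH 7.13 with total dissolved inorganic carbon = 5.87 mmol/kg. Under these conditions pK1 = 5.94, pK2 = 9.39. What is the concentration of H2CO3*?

α₀ = 1 / (1 + K1/[H⁺] + K1K2/[H⁺]²) = 1 / (1 + 10^+1.19 + 10^-1.07)
   = 1 / (1 + 15.488 + 0.085114) = 1/16.573 = 0.06034
[CO2*] = α₀ × DIC = 0.06034 × 5.87 = 0.354 mmol/kg

[CO2*] = 0.354 mmol/kg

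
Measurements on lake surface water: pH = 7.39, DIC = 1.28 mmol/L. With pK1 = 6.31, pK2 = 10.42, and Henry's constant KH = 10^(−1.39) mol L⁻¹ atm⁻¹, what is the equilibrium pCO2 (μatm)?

α₀ = 1 / (1 + K1/[H⁺] + K1K2/[H⁺]²) = 1 / (1 + 10^+1.08 + 10^-1.95)
   = 1 / (1 + 12.023 + 0.011220) = 1/13.034 = 0.07672
[CO2*] = α₀ × DIC = 0.07672 × 1.28 = 0.09821 mmol/L
pCO2 = [CO2*]/KH = 9.821×10^-5 / 4.074×10^-2 = 2410 μatm

pCO2 = 2410 μatm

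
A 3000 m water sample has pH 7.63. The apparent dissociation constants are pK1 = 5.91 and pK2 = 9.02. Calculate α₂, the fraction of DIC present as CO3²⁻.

α₂ = 0.0384

α₂ = 1 / (1 + [H⁺]/K2 + [H⁺]²/(K1K2)) = 1 / (1 + 10^+1.39 + 10^-0.33)
   = 1 / (1 + 24.547 + 0.46774) = 1/26.015 = 0.03844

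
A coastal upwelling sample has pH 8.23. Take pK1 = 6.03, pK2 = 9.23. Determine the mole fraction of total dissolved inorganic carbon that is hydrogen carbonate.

α₁ = 0.904

α₁ = 1 / (1 + [H⁺]/K1 + K2/[H⁺]) = 1 / (1 + 10^-2.20 + 10^-1.00)
   = 1 / (1 + 0.0063096 + 0.10000) = 1/1.1063 = 0.9039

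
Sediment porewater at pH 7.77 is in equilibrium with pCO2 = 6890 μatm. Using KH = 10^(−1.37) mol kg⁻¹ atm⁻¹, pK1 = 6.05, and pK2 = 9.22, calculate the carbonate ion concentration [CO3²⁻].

[CO2*] = KH · pCO2 = 10^(−1.37) × 6890×10^-6 = 2.939×10^-4 mol/kg
α₀ = 1/(1 + K1/[H⁺] + K1K2/[H⁺]²) = 1/(1 + 10^+1.72 + 10^+0.27) = 0.01807
DIC = [CO2*]/α₀ = 2.939×10^-4 / 0.01807 = 16.27 mmol/kg
[CO3²⁻] = α₂·DIC; α₂ = 0.03365, so [CO3²⁻] = 0.03365 × 16.27 = 0.547 mmol/kg

[CO3²⁻] = 0.547 mmol/kg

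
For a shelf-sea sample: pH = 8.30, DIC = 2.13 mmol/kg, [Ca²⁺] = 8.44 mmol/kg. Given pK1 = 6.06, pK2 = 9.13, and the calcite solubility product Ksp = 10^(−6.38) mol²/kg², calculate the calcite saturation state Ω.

α₂ = 1 / (1 + [H⁺]/K2 + [H⁺]²/(K1K2)) = 1 / (1 + 10^+0.83 + 10^-1.41)
   = 1 / (1 + 6.7608 + 0.038905) = 1/7.7997 = 0.1282
[CO3²⁻] = α₂ × DIC = 0.1282 × 2.13 = 0.2731 mmol/kg
Ksp = 10^(−6.38) = 4.169×10^-7
Ω = [Ca²⁺][CO3²⁻]/Ksp = (8.44×10^-3)(2.731×10^-4) / 4.169×10^-7 = 5.53

Ω = 5.53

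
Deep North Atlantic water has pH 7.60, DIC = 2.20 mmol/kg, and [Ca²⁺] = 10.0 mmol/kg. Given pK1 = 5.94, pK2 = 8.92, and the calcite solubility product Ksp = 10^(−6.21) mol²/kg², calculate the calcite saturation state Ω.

Ω = 1.60

α₂ = 1 / (1 + [H⁺]/K2 + [H⁺]²/(K1K2)) = 1 / (1 + 10^+1.32 + 10^-0.34)
   = 1 / (1 + 20.893 + 0.45709) = 1/22.350 = 0.04474
[CO3²⁻] = α₂ × DIC = 0.04474 × 2.20 = 0.09843 mmol/kg
Ksp = 10^(−6.21) = 6.166×10^-7
Ω = [Ca²⁺][CO3²⁻]/Ksp = (10.0×10^-3)(9.843×10^-5) / 6.166×10^-7 = 1.60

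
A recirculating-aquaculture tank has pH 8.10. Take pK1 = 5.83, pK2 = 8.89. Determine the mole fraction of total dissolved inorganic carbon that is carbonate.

α₂ = 1 / (1 + [H⁺]/K2 + [H⁺]²/(K1K2)) = 1 / (1 + 10^+0.79 + 10^-1.48)
   = 1 / (1 + 6.1660 + 0.033113) = 1/7.1991 = 0.1389

α₂ = 0.139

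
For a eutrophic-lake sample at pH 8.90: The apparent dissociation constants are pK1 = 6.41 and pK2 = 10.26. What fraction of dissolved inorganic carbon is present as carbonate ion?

α₂ = 0.0417

α₂ = 1 / (1 + [H⁺]/K2 + [H⁺]²/(K1K2)) = 1 / (1 + 10^+1.36 + 10^-1.13)
   = 1 / (1 + 22.909 + 0.074131) = 1/23.983 = 0.04170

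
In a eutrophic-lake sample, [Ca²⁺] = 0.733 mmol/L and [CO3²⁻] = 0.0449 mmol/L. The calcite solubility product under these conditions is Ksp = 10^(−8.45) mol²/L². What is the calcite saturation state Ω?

Ω = 9.28

Ksp = 10^(−8.45) = 3.548×10^-9
Ω = [Ca²⁺][CO3²⁻]/Ksp = (0.733×10^-3)(0.0449×10^-3) / 3.548×10^-9 = 9.28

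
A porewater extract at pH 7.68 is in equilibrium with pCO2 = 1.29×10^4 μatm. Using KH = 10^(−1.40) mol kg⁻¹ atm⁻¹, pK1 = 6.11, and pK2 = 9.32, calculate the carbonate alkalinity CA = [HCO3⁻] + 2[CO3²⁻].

[CO2*] = KH · pCO2 = 10^(−1.40) × 1.29×10^4×10^-6 = 5.136×10^-4 mol/kg
α₀ = 1/(1 + K1/[H⁺] + K1K2/[H⁺]²) = 1/(1 + 10^+1.57 + 10^-0.07) = 0.02564
DIC = [CO2*]/α₀ = 5.136×10^-4 / 0.02564 = 20.03 mmol/kg
CA = (α₁ + 2α₂)·DIC = (0.9525 + 2×0.02182) × 20.03 = 20.0 mmol/kg

CA = 20.0 mmol/kg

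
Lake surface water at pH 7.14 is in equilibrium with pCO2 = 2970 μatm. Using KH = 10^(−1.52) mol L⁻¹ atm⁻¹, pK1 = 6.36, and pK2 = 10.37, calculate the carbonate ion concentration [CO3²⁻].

[CO2*] = KH · pCO2 = 10^(−1.52) × 2970×10^-6 = 8.969×10^-5 mol/L
α₀ = 1/(1 + K1/[H⁺] + K1K2/[H⁺]²) = 1/(1 + 10^+0.78 + 10^-2.45) = 0.1423
DIC = [CO2*]/α₀ = 8.969×10^-5 / 0.1423 = 0.6305 mmol/L
[CO3²⁻] = α₂·DIC; α₂ = 0.0005048, so [CO3²⁻] = 0.0005048 × 0.6305 = 0.000318 mmol/L = 0.318 μmol/L

[CO3²⁻] = 0.318 μmol/L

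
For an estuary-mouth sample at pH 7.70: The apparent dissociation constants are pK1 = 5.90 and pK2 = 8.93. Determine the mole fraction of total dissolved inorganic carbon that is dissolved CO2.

α₀ = 0.0147

α₀ = 1 / (1 + K1/[H⁺] + K1K2/[H⁺]²) = 1 / (1 + 10^+1.80 + 10^+0.57)
   = 1 / (1 + 63.096 + 3.7154) = 1/67.811 = 0.01475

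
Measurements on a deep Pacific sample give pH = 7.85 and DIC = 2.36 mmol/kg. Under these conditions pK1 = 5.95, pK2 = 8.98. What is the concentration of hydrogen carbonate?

α₁ = 1 / (1 + [H⁺]/K1 + K2/[H⁺]) = 1 / (1 + 10^-1.90 + 10^-1.13)
   = 1 / (1 + 0.012589 + 0.074131) = 1/1.0867 = 0.9202
[HCO3⁻] = α₁ × DIC = 0.9202 × 2.36 = 2.17 mmol/kg

[HCO3⁻] = 2.17 mmol/kg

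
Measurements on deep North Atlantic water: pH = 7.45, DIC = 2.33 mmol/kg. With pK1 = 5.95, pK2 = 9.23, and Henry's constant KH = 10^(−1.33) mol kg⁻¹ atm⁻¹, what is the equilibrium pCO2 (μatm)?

α₀ = 1 / (1 + K1/[H⁺] + K1K2/[H⁺]²) = 1 / (1 + 10^+1.50 + 10^-0.28)
   = 1 / (1 + 31.623 + 0.52481) = 1/33.148 = 0.03017
[CO2*] = α₀ × DIC = 0.03017 × 2.33 = 0.07029 mmol/kg
pCO2 = [CO2*]/KH = 7.029×10^-5 / 4.677×10^-2 = 1500 μatm

pCO2 = 1500 μatm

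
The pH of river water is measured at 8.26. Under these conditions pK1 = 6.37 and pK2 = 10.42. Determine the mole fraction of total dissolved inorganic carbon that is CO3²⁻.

α₂ = 1 / (1 + [H⁺]/K2 + [H⁺]²/(K1K2)) = 1 / (1 + 10^+2.16 + 10^+0.27)
   = 1 / (1 + 144.54 + 1.8621) = 1/147.41 = 0.006784

α₂ = 0.00678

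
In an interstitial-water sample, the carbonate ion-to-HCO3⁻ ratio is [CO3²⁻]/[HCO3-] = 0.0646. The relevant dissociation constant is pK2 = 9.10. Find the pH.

From K2 = [H⁺][CO3²⁻]/[HCO3-]:  pH = pK2 + log₁₀([CO3²⁻]/[HCO3-])
log₁₀(0.0646) = -1.190
pH = 9.10 + (-1.190) = 7.91

pH = 7.91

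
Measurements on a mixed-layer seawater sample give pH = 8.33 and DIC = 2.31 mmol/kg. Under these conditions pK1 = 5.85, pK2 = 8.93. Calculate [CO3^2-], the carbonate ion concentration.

[CO3²⁻] = 0.463 mmol/kg

α₂ = 1 / (1 + [H⁺]/K2 + [H⁺]²/(K1K2)) = 1 / (1 + 10^+0.60 + 10^-1.88)
   = 1 / (1 + 3.9811 + 0.013183) = 1/4.9943 = 0.2002
[CO3²⁻] = α₂ × DIC = 0.2002 × 2.31 = 0.463 mmol/kg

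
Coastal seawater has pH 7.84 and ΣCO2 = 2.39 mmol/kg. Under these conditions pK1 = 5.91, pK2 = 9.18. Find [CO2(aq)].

α₀ = 1 / (1 + K1/[H⁺] + K1K2/[H⁺]²) = 1 / (1 + 10^+1.93 + 10^+0.59)
   = 1 / (1 + 85.114 + 3.8905) = 1/90.004 = 0.01111
[CO2*] = α₀ × DIC = 0.01111 × 2.39 = 0.0266 mmol/kg

[CO2*] = 0.0266 mmol/kg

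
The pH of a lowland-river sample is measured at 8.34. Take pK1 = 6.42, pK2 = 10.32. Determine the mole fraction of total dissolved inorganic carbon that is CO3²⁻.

α₂ = 1 / (1 + [H⁺]/K2 + [H⁺]²/(K1K2)) = 1 / (1 + 10^+1.98 + 10^+0.06)
   = 1 / (1 + 95.499 + 1.1482) = 1/97.647 = 0.01024

α₂ = 0.0102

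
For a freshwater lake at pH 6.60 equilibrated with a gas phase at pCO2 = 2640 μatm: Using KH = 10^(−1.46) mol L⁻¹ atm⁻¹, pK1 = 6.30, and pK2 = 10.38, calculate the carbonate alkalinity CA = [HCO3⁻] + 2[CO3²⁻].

CA = 0.183 mmol/L

[CO2*] = KH · pCO2 = 10^(−1.46) × 2640×10^-6 = 9.154×10^-5 mol/L
α₀ = 1/(1 + K1/[H⁺] + K1K2/[H⁺]²) = 1/(1 + 10^+0.30 + 10^-3.48) = 0.3338
DIC = [CO2*]/α₀ = 9.154×10^-5 / 0.3338 = 0.2742 mmol/L
CA = (α₁ + 2α₂)·DIC = (0.6661 + 2×0.0001105) × 0.2742 = 0.183 mmol/L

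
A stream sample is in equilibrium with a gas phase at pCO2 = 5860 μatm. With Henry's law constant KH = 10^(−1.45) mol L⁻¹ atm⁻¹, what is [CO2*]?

KH = 10^(−1.45) = 3.548×10^-2 mol L⁻¹ atm⁻¹
[CO2*] = KH · pCO2 = 3.548×10^-2 × 5860×10^-6 atm = 2.08×10^-4 mol/L

[CO2*] = 208 μmol/L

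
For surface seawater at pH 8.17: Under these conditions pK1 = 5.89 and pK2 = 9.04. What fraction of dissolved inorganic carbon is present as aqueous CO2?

α₀ = 0.00460

α₀ = 1 / (1 + K1/[H⁺] + K1K2/[H⁺]²) = 1 / (1 + 10^+2.28 + 10^+1.41)
   = 1 / (1 + 190.55 + 25.704) = 1/217.25 = 0.004603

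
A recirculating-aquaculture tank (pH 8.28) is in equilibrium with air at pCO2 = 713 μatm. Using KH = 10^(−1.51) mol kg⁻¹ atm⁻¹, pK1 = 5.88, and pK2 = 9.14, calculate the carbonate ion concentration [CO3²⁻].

[CO2*] = KH · pCO2 = 10^(−1.51) × 713×10^-6 = 2.203×10^-5 mol/kg
α₀ = 1/(1 + K1/[H⁺] + K1K2/[H⁺]²) = 1/(1 + 10^+2.40 + 10^+1.54) = 0.003486
DIC = [CO2*]/α₀ = 2.203×10^-5 / 0.003486 = 6.321 mmol/kg
[CO3²⁻] = α₂·DIC; α₂ = 0.1209, so [CO3²⁻] = 0.1209 × 6.321 = 0.764 mmol/kg

[CO3²⁻] = 0.764 mmol/kg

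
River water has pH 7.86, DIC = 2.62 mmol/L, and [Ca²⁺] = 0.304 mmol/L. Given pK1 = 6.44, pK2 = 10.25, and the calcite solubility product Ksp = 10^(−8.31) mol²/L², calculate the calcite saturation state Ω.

α₂ = 1 / (1 + [H⁺]/K2 + [H⁺]²/(K1K2)) = 1 / (1 + 10^+2.39 + 10^+0.97)
   = 1 / (1 + 245.47 + 9.3325) = 1/255.80 = 0.003909
[CO3²⁻] = α₂ × DIC = 0.003909 × 2.62 = 0.01024 mmol/L = 10.24 μmol/L
Ksp = 10^(−8.31) = 4.898×10^-9
Ω = [Ca²⁺][CO3²⁻]/Ksp = (0.304×10^-3)(1.024×10^-5) / 4.898×10^-9 = 0.636

Ω = 0.636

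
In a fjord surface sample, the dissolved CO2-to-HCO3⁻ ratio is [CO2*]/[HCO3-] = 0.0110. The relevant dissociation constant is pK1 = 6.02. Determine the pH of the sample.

From K1 = [H⁺][HCO3-]/[CO2*]:  pH = pK1 − log₁₀([CO2*]/[HCO3-])
log₁₀(0.0110) = -1.959
pH = 6.02 − (-1.959) = 7.98

pH = 7.98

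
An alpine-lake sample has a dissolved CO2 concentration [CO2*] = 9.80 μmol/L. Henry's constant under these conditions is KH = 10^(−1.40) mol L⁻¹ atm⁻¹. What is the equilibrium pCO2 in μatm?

KH = 10^(−1.40) = 3.981×10^-2 mol L⁻¹ atm⁻¹
pCO2 = [CO2*]/KH = 9.80×10^-6 / 3.981×10^-2 = 2.46×10^-4 atm = 246 μatm

pCO2 = 246 μatm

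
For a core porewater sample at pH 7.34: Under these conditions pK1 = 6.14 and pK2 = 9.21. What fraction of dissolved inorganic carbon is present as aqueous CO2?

α₀ = 0.0586

α₀ = 1 / (1 + K1/[H⁺] + K1K2/[H⁺]²) = 1 / (1 + 10^+1.20 + 10^-0.67)
   = 1 / (1 + 15.849 + 0.21380) = 1/17.063 = 0.05861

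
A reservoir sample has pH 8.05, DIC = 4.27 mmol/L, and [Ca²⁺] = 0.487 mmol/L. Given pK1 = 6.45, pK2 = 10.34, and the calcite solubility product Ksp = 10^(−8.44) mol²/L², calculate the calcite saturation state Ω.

Ω = 2.85

α₂ = 1 / (1 + [H⁺]/K2 + [H⁺]²/(K1K2)) = 1 / (1 + 10^+2.29 + 10^+0.69)
   = 1 / (1 + 194.98 + 4.8978) = 1/200.88 = 0.004978
[CO3²⁻] = α₂ × DIC = 0.004978 × 4.27 = 0.02126 mmol/L
Ksp = 10^(−8.44) = 3.631×10^-9
Ω = [Ca²⁺][CO3²⁻]/Ksp = (0.487×10^-3)(2.126×10^-5) / 3.631×10^-9 = 2.85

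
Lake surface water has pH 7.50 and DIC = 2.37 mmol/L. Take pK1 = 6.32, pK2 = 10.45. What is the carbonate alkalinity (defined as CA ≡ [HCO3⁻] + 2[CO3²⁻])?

CA = 2.23 mmol/L

CA = [HCO3⁻] + 2[CO3²⁻] = (α₁ + 2α₂)·DIC
At pH 7.50: [H⁺]/K1 = 10^-1.18 = 0.066069, K2/[H⁺] = 10^-2.95 = 0.0011220
α₁ = 1/(1 + 0.066069 + 0.0011220) = 1/1.0672 = 0.9370; α₂ = α₁·K2/[H⁺] = 0.001051
α₁ + 2α₂ = 0.9391
CA = 0.9391 × 2.37 = 2.23 mmol/L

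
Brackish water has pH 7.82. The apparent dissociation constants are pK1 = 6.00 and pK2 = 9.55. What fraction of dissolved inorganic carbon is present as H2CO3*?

α₀ = 0.0146

α₀ = 1 / (1 + K1/[H⁺] + K1K2/[H⁺]²) = 1 / (1 + 10^+1.82 + 10^+0.09)
   = 1 / (1 + 66.069 + 1.2303) = 1/68.300 = 0.01464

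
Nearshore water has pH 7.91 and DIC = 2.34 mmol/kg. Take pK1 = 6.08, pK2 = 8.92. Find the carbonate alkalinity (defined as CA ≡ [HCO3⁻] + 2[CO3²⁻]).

CA = 2.51 mmol/kg

CA = [HCO3⁻] + 2[CO3²⁻] = (α₁ + 2α₂)·DIC
At pH 7.91: [H⁺]/K1 = 10^-1.83 = 0.014791, K2/[H⁺] = 10^-1.01 = 0.097724
α₁ = 1/(1 + 0.014791 + 0.097724) = 1/1.1125 = 0.8989; α₂ = α₁·K2/[H⁺] = 0.08784
α₁ + 2α₂ = 1.0745
CA = 1.0745 × 2.34 = 2.51 mmol/kg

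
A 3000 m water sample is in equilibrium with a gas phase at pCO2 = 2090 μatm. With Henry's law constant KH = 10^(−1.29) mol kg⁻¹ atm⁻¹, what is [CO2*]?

KH = 10^(−1.29) = 5.129×10^-2 mol kg⁻¹ atm⁻¹
[CO2*] = KH · pCO2 = 5.129×10^-2 × 2090×10^-6 atm = 1.07×10^-4 mol/kg

[CO2*] = 107 μmol/kg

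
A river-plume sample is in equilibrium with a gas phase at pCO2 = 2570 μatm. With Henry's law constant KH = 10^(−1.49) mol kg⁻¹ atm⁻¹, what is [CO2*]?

[CO2*] = 83.2 μmol/kg

KH = 10^(−1.49) = 3.236×10^-2 mol kg⁻¹ atm⁻¹
[CO2*] = KH · pCO2 = 3.236×10^-2 × 2570×10^-6 atm = 8.32×10^-5 mol/kg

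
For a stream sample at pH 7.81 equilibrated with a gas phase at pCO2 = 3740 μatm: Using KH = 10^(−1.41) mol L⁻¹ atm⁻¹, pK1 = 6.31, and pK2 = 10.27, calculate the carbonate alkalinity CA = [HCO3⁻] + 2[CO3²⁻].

[CO2*] = KH · pCO2 = 10^(−1.41) × 3740×10^-6 = 1.455×10^-4 mol/L
α₀ = 1/(1 + K1/[H⁺] + K1K2/[H⁺]²) = 1/(1 + 10^+1.50 + 10^-0.96) = 0.03055
DIC = [CO2*]/α₀ = 1.455×10^-4 / 0.03055 = 4.763 mmol/L
CA = (α₁ + 2α₂)·DIC = (0.9661 + 2×0.003350) × 4.763 = 4.63 mmol/L

CA = 4.63 mmol/L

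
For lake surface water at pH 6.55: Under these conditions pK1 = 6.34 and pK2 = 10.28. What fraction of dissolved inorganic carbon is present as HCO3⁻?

α₁ = 1 / (1 + [H⁺]/K1 + K2/[H⁺]) = 1 / (1 + 10^-0.21 + 10^-3.73)
   = 1 / (1 + 0.61660 + 0.00018621) = 1/1.6168 = 0.6185

α₁ = 0.619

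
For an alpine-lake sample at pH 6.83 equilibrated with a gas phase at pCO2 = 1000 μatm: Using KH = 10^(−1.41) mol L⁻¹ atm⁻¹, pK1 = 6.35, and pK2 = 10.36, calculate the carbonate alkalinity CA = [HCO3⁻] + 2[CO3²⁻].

[CO2*] = KH · pCO2 = 10^(−1.41) × 1000×10^-6 = 3.890×10^-5 mol/L
α₀ = 1/(1 + K1/[H⁺] + K1K2/[H⁺]²) = 1/(1 + 10^+0.48 + 10^-3.05) = 0.2487
DIC = [CO2*]/α₀ = 3.890×10^-5 / 0.2487 = 0.1564 mmol/L
CA = (α₁ + 2α₂)·DIC = (0.7511 + 2×0.0002217) × 0.1564 = 0.118 mmol/L

CA = 0.118 mmol/L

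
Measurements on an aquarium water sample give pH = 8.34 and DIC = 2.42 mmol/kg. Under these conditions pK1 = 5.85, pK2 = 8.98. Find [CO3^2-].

[CO3²⁻] = 0.450 mmol/kg

α₂ = 1 / (1 + [H⁺]/K2 + [H⁺]²/(K1K2)) = 1 / (1 + 10^+0.64 + 10^-1.85)
   = 1 / (1 + 4.3652 + 0.014125) = 1/5.3793 = 0.1859
[CO3²⁻] = α₂ × DIC = 0.1859 × 2.42 = 0.450 mmol/kg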